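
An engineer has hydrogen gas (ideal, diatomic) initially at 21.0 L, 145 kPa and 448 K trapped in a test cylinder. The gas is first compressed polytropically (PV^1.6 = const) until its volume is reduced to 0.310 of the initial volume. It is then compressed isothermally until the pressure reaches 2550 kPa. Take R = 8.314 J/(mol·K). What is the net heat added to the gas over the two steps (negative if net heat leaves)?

n = P₁V₁/(RT₁) = 145×21.0/(8.314×448) = 0.818 mol.
Step 1 — Polytropic n=1.6: T₂ = T₁(V₁/V₂)^(n−1) = 448×(3.23)^0.60 = 905 K; P₂ = P₁(V₁/V₂)^n = 944 kPa.
W = (P₁V₁−P₂V₂)/(n−1) = (145×21.0−944×6.51)/0.60 = -5170 J.
ΔU = nCvΔT = 0.818×20.8×(905−448) = 7760 J.
Q = ΔU + W = 2590 J.
State after step 1: P = 944 kPa, V = 6.51 L, T = 905 K.
Step 2 — Isothermal: T stays 905 K; PV = const ⇒ V₂ = 2.41 L, P₂ = 2550 kPa.
ΔU = 0 (ideal gas, T constant).
W = nRT ln(V₂/V₁) = 0.818×8.314×905×ln(0.370) = -6110 J.
Q = ΔU + W = -6110 J.
Net over both steps: W = -11300 J, Q = -3520 J, ΔU = 7760 J.

-3520 J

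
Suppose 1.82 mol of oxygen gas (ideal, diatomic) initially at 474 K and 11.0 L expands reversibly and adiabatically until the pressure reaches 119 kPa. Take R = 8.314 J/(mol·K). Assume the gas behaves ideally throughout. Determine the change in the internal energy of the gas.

P₁ = nRT₁/V₁ = 1.82×8.314×474/11.0 = 652 kPa.
Adiabatic: T₂/T₁ = (P₂/P₁)^((γ−1)/γ) ⇒ T₂ = 474×(0.183)^0.286 = 292 K; V₂ = 37.1 L.
For an ideal gas ΔU = nCvΔT with Cv = (5/2)R = 20.8 J/(mol·K).
ΔU = 1.82×20.8×(292−474) = -6900 J.

-6900 J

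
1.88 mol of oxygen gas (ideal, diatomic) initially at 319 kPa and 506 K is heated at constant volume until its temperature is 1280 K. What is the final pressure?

807 kPa

V₁ = nRT₁/P₁ = 1.88×8.314×506/319 = 24.8 L.
Isochoric: V stays 24.8 L; P/T = const ⇒ T₂ = 1280 K, P₂ = 807 kPa.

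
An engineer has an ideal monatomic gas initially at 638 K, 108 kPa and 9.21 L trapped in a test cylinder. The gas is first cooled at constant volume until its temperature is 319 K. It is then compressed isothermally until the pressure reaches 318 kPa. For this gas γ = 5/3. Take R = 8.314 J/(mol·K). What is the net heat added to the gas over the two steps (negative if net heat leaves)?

-1630 J

n = P₁V₁/(RT₁) = 108×9.21/(8.314×638) = 0.188 mol.
Step 1 — Isochoric: V stays 9.21 L; P/T = const ⇒ T₂ = 319 K, P₂ = 54.0 kPa.
W = 0 (no volume change).
ΔU = nCvΔT = 0.188×12.5×(319−638) = -746 J.
Q = ΔU = -746 J.
State after step 1: P = 54.0 kPa, V = 9.21 L, T = 319 K.
Step 2 — Isothermal: T stays 319 K; PV = const ⇒ V₂ = 1.56 L, P₂ = 318 kPa.
ΔU = 0 (ideal gas, T constant).
W = nRT ln(V₂/V₁) = 0.188×8.314×319×ln(0.170) = -882 J.
Q = ΔU + W = -882 J.
Net over both steps: W = -882 J, Q = -1630 J, ΔU = -746 J.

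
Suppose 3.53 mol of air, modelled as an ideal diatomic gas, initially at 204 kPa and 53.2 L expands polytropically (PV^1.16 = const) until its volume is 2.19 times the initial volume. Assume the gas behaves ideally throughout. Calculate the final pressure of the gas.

82.2 kPa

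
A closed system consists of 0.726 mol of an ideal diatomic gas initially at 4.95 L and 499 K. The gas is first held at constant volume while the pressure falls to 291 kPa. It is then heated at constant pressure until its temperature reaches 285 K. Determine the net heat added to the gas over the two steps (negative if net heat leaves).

-2950 J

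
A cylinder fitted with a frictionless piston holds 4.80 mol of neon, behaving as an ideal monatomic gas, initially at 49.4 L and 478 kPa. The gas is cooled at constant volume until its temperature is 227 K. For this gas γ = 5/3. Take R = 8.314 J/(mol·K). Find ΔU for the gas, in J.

T₁ = P₁V₁/(nR) = 478×49.4/(4.80×8.314) = 592 K.
Isochoric: V stays 49.4 L; P/T = const ⇒ T₂ = 227 K, P₂ = 183 kPa.
For an ideal gas ΔU = nCvΔT with Cv = (3/2)R = 12.5 J/(mol·K).
ΔU = 4.80×12.5×(227−592) = -21800 J.

-21800 J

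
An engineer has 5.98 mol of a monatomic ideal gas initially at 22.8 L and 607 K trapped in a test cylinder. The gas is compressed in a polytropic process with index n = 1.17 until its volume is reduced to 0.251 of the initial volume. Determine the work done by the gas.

P₁ = nRT₁/V₁ = 5.98×8.314×607/22.8 = 1320 kPa.
Polytropic n=1.17: T₂ = T₁(V₁/V₂)^(n−1) = 607×(3.98)^0.17 = 768 K; P₂ = P₁(V₁/V₂)^n = 6670 kPa.
W = (P₁V₁−P₂V₂)/(n−1) = (1320×22.8−6670×5.72)/0.17 = -47000 J.

-47000 J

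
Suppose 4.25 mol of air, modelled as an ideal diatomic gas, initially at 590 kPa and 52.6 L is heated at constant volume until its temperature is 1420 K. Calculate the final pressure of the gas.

954 kPa

T₁ = P₁V₁/(nR) = 590×52.6/(4.25×8.314) = 878 K.
Isochoric: V stays 52.6 L; P/T = const ⇒ T₂ = 1420 K, P₂ = 954 kPa.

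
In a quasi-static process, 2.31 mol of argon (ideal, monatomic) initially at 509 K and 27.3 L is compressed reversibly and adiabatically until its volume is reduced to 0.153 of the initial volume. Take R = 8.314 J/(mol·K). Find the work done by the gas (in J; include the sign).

P₁ = nRT₁/V₁ = 2.31×8.314×509/27.3 = 358 kPa.
Adiabatic: TV^(γ−1) = const ⇒ T₂ = 509×(6.54)^0.667 = 1780 K; PV^γ = const ⇒ P₂ = 8180 kPa.
ΔU = nCvΔT = 2.31×12.5×(1780−509) = 36600 J.
Q = 0 for an adiabatic process, so W = −ΔU = -36600 J.

-36600 J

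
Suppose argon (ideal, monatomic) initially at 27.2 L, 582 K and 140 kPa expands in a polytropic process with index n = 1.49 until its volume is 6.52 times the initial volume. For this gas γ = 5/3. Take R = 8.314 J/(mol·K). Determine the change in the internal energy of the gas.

-3430 J

n = P₁V₁/(RT₁) = 140×27.2/(8.314×582) = 0.787 mol.
Polytropic n=1.49: T₂ = T₁(V₁/V₂)^(n−1) = 582×(0.153)^0.49 = 232 K; P₂ = P₁(V₁/V₂)^n = 8.57 kPa.
For an ideal gas ΔU = nCvΔT with Cv = (3/2)R = 12.5 J/(mol·K).
ΔU = 0.787×12.5×(232−582) = -3430 J.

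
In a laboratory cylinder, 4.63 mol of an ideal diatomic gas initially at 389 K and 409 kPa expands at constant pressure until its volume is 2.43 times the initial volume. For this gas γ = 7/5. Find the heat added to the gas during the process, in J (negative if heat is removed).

V₁ = nRT₁/P₁ = 4.63×8.314×389/409 = 36.6 L.
Isobaric: P stays 409 kPa; V/T = const ⇒ T₂ = 945 K, V₂ = 89.0 L.
W = PΔV = 409×(89.0−36.6) kPa·L = 21400 J.
ΔU = nCvΔT = 4.63×20.8×(945−389) = 53500 J.
Q = ΔU + W = nCpΔT = 74900 J.

74900 J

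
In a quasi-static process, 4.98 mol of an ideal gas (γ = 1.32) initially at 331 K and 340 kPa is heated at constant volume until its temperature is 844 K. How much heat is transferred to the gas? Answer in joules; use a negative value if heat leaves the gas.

66400 J

V₁ = nRT₁/P₁ = 4.98×8.314×331/340 = 40.3 L.
Isochoric: V stays 40.3 L; P/T = const ⇒ T₂ = 844 K, P₂ = 867 kPa.
W = 0 (no volume change).
ΔU = nCvΔT = 4.98×26.0×(844−331) = 66400 J.
Q = ΔU = 66400 J.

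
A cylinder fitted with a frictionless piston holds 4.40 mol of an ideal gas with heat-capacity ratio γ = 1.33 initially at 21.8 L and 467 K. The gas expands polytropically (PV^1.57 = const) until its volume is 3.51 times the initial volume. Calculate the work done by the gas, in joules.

15300 J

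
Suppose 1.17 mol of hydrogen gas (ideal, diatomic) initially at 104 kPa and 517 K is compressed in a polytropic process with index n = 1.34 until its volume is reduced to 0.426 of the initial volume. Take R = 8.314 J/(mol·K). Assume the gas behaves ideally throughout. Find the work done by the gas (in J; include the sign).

V₁ = nRT₁/P₁ = 1.17×8.314×517/104 = 48.4 L.
Polytropic n=1.34: T₂ = T₁(V₁/V₂)^(n−1) = 517×(2.35)^0.34 = 691 K; P₂ = P₁(V₁/V₂)^n = 326 kPa.
W = (P₁V₁−P₂V₂)/(n−1) = (104×48.4−326×20.6)/0.34 = -4980 J.

-4980 J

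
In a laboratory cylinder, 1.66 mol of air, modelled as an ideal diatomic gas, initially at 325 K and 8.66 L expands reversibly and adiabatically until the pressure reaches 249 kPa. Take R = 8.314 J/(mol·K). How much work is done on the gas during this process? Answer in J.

P₁ = nRT₁/V₁ = 1.66×8.314×325/8.66 = 518 kPa.
Adiabatic: T₂/T₁ = (P₂/P₁)^((γ−1)/γ) ⇒ T₂ = 325×(0.481)^0.286 = 264 K; V₂ = 14.6 L.
ΔU = nCvΔT = 1.66×20.8×(264−325) = -2120 J.
Q = 0 for an adiabatic process, so W = −ΔU = 2120 J.
Work done on the gas = −W_by = -2120 J.

-2120 J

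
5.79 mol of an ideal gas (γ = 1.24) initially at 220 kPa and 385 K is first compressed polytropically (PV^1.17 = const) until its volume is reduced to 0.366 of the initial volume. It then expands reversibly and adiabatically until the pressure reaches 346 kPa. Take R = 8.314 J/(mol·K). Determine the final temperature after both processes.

397 K

V₁ = nRT₁/P₁ = 5.79×8.314×385/220 = 84.2 L.
Step 1 — Polytropic n=1.17: T₂ = T₁(V₁/V₂)^(n−1) = 385×(2.73)^0.17 = 457 K; P₂ = P₁(V₁/V₂)^n = 713 kPa.
W = (P₁V₁−P₂V₂)/(n−1) = (220×84.2−713×30.8)/0.17 = -20300 J.
ΔU = nCvΔT = 5.79×34.6×(457−385) = 14400 J.
Q = ΔU + W = -5920 J.
State after step 1: P = 713 kPa, V = 30.8 L, T = 457 K.
Step 2 — Adiabatic: T₂/T₁ = (P₂/P₁)^((γ−1)/γ) ⇒ T₂ = 457×(0.485)^0.194 = 397 K; V₂ = 55.2 L.
ΔU = nCvΔT = 5.79×34.6×(397−457) = -12000 J.
Q = 0 for an adiabatic process, so W = −ΔU = 12000 J.
Net over both steps: W = -8350 J, Q = -5920 J, ΔU = 2420 J.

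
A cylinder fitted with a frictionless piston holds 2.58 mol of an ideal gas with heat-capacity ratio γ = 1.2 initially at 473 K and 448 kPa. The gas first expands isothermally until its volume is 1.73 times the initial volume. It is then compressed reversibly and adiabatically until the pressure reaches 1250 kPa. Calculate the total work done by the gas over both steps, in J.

V₁ = nRT₁/P₁ = 2.58×8.314×473/448 = 22.6 L.
Step 1 — Isothermal: T stays 473 K; PV = const ⇒ V₂ = 39.2 L, P₂ = 259 kPa.
ΔU = 0 (ideal gas, T constant).
W = nRT ln(V₂/V₁) = 2.58×8.314×473×ln(1.73) = 5560 J.
Q = ΔU + W = 5560 J.
State after step 1: P = 259 kPa, V = 39.2 L, T = 473 K.
Step 2 — Adiabatic: T₂/T₁ = (P₂/P₁)^((γ−1)/γ) ⇒ T₂ = 473×(4.83)^0.167 = 615 K; V₂ = 10.6 L.
ΔU = nCvΔT = 2.58×41.6×(615−473) = 15200 J.
Q = 0 for an adiabatic process, so W = −ΔU = -15200 J.
Net over both steps: W = -9660 J, Q = 5560 J, ΔU = 15200 J.

-9660 J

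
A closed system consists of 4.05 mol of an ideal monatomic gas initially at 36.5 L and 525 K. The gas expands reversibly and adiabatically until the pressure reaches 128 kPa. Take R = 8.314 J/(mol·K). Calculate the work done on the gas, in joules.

P₁ = nRT₁/V₁ = 4.05×8.314×525/36.5 = 484 kPa.
Adiabatic: T₂/T₁ = (P₂/P₁)^((γ−1)/γ) ⇒ T₂ = 525×(0.264)^0.400 = 308 K; V₂ = 81.1 L.
ΔU = nCvΔT = 4.05×12.5×(308−525) = -10900 J.
Q = 0 for an adiabatic process, so W = −ΔU = 10900 J.
Work done on the gas = −W_by = -10900 J.

-10900 J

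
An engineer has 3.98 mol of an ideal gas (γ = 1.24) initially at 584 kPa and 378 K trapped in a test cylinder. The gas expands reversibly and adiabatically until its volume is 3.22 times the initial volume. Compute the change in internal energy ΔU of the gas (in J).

V₁ = nRT₁/P₁ = 3.98×8.314×378/584 = 21.4 L.
Adiabatic: TV^(γ−1) = const ⇒ T₂ = 378×(0.311)^0.240 = 286 K; PV^γ = const ⇒ P₂ = 137 kPa.
For an ideal gas ΔU = nCvΔT with Cv = R/(γ−1) = 34.6 J/(mol·K).
ΔU = 3.98×34.6×(286−378) = -12800 J.

-12800 J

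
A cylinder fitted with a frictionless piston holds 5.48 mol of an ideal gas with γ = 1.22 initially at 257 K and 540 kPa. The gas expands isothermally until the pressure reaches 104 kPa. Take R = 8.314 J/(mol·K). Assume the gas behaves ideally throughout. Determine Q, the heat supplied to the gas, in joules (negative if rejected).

19300 J

V₁ = nRT₁/P₁ = 5.48×8.314×257/540 = 21.7 L.
Isothermal: T stays 257 K; PV = const ⇒ V₂ = 113 L, P₂ = 104 kPa.
ΔU = 0 (ideal gas, T constant).
W = nRT ln(V₂/V₁) = 5.48×8.314×257×ln(5.19) = 19300 J.
Q = ΔU + W = 19300 J.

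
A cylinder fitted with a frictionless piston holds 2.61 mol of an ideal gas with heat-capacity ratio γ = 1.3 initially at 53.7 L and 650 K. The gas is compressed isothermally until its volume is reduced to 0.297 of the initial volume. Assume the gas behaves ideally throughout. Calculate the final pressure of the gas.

P₁ = nRT₁/V₁ = 2.61×8.314×650/53.7 = 263 kPa.
Isothermal: T stays 650 K; PV = const ⇒ V₂ = 15.9 L, P₂ = 884 kPa.

884 kPa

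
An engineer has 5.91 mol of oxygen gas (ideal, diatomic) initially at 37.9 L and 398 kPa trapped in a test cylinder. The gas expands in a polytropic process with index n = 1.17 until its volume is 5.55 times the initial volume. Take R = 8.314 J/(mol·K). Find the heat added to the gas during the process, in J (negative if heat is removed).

T₁ = P₁V₁/(nR) = 398×37.9/(5.91×8.314) = 307 K.
Polytropic n=1.17: T₂ = T₁(V₁/V₂)^(n−1) = 307×(0.180)^0.17 = 229 K; P₂ = P₁(V₁/V₂)^n = 53.6 kPa.
W = (P₁V₁−P₂V₂)/(n−1) = (398×37.9−53.6×210)/0.17 = 22400 J.
ΔU = nCvΔT = 5.91×20.8×(229−307) = -9530 J.
Q = ΔU + W = 12900 J.

12900 J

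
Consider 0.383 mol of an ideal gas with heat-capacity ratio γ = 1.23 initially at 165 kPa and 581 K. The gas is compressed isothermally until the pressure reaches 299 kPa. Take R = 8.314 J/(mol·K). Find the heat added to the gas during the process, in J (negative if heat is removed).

V₁ = nRT₁/P₁ = 0.383×8.314×581/165 = 11.2 L.
Isothermal: T stays 581 K; PV = const ⇒ V₂ = 6.19 L, P₂ = 299 kPa.
ΔU = 0 (ideal gas, T constant).
W = nRT ln(V₂/V₁) = 0.383×8.314×581×ln(0.552) = -1100 J.
Q = ΔU + W = -1100 J.

-1100 J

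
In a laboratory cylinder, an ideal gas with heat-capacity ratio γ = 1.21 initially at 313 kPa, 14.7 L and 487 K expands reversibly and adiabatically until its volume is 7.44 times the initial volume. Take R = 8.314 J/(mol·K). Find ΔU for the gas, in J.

n = P₁V₁/(RT₁) = 313×14.7/(8.314×487) = 1.14 mol.
Adiabatic: TV^(γ−1) = const ⇒ T₂ = 487×(0.134)^0.210 = 320 K; PV^γ = const ⇒ P₂ = 27.6 kPa.
For an ideal gas ΔU = nCvΔT with Cv = R/(γ−1) = 39.6 J/(mol·K).
ΔU = 1.14×39.6×(320−487) = -7530 J.

-7530 J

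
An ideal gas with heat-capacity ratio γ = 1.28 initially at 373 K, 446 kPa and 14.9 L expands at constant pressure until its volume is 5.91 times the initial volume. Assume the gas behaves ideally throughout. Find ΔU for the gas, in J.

117000 J

n = P₁V₁/(RT₁) = 446×14.9/(8.314×373) = 2.14 mol.
Isobaric: P stays 446 kPa; V/T = const ⇒ T₂ = 2200 K, V₂ = 88.1 L.
For an ideal gas ΔU = nCvΔT with Cv = R/(γ−1) = 29.7 J/(mol·K).
ΔU = 2.14×29.7×(2200−373) = 117000 J.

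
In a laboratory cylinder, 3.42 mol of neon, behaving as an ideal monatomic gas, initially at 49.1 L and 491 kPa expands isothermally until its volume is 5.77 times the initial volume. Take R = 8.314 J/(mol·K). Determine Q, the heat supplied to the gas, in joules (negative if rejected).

T₁ = P₁V₁/(nR) = 491×49.1/(3.42×8.314) = 848 K.
Isothermal: T stays 848 K; PV = const ⇒ V₂ = 283 L, P₂ = 85.1 kPa.
ΔU = 0 (ideal gas, T constant).
W = nRT ln(V₂/V₁) = 3.42×8.314×848×ln(5.77) = 42300 J.
Q = ΔU + W = 42300 J.

42300 J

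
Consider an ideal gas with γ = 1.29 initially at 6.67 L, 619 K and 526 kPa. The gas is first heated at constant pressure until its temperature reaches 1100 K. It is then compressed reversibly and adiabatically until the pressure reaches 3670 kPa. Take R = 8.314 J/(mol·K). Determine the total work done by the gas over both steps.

-9050 J

n = P₁V₁/(RT₁) = 526×6.67/(8.314×619) = 0.682 mol.
Step 1 — Isobaric: P stays 526 kPa; V/T = const ⇒ T₂ = 1100 K, V₂ = 11.9 L.
W = PΔV = 526×(11.9−6.67) kPa·L = 2730 J.
ΔU = nCvΔT = 0.682×28.7×(1100−619) = 9400 J.
Q = ΔU + W = nCpΔT = 12100 J.
State after step 1: P = 526 kPa, V = 11.9 L, T = 1100 K.
Step 2 — Adiabatic: T₂/T₁ = (P₂/P₁)^((γ−1)/γ) ⇒ T₂ = 1100×(6.98)^0.225 = 1700 K; V₂ = 2.63 L.
ΔU = nCvΔT = 0.682×28.7×(1700−1100) = 11800 J.
Q = 0 for an adiabatic process, so W = −ΔU = -11800 J.
Net over both steps: W = -9050 J, Q = 12100 J, ΔU = 21200 J.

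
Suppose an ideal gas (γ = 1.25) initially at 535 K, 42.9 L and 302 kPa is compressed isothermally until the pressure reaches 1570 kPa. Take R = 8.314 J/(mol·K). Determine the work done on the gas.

21400 J

n = P₁V₁/(RT₁) = 302×42.9/(8.314×535) = 2.91 mol.
Isothermal: T stays 535 K; PV = const ⇒ V₂ = 8.25 L, P₂ = 1570 kPa.
W = nRT ln(V₂/V₁) = 2.91×8.314×535×ln(0.192) = -21400 J.
Work done on the gas = −W_by = 21400 J.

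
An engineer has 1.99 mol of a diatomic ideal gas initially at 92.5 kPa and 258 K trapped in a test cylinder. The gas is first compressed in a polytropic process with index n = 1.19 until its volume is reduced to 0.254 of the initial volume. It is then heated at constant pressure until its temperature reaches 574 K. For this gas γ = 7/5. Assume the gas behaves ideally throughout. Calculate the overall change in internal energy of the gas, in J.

V₁ = nRT₁/P₁ = 1.99×8.314×258/92.5 = 46.1 L.
Step 1 — Polytropic n=1.19: T₂ = T₁(V₁/V₂)^(n−1) = 258×(3.94)^0.19 = 335 K; P₂ = P₁(V₁/V₂)^n = 472 kPa.
W = (P₁V₁−P₂V₂)/(n−1) = (92.5×46.1−472×11.7)/0.19 = -6680 J.
ΔU = nCvΔT = 1.99×20.8×(335−258) = 3170 J.
Q = ΔU + W = -3510 J.
State after step 1: P = 472 kPa, V = 11.7 L, T = 335 K.
Step 2 — Isobaric: P stays 472 kPa; V/T = const ⇒ T₂ = 574 K, V₂ = 20.1 L.
W = PΔV = 472×(20.1−11.7) kPa·L = 3960 J.
ΔU = nCvΔT = 1.99×20.8×(574−335) = 9900 J.
Q = ΔU + W = nCpΔT = 13900 J.
Net over both steps: W = -2720 J, Q = 10300 J, ΔU = 13100 J.

13100 J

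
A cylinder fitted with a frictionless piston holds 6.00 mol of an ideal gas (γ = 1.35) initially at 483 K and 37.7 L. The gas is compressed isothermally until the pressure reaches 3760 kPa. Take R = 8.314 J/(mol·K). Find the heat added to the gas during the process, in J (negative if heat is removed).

-42700 J

P₁ = nRT₁/V₁ = 6.00×8.314×483/37.7 = 639 kPa.
Isothermal: T stays 483 K; PV = const ⇒ V₂ = 6.41 L, P₂ = 3760 kPa.
ΔU = 0 (ideal gas, T constant).
W = nRT ln(V₂/V₁) = 6.00×8.314×483×ln(0.170) = -42700 J.
Q = ΔU + W = -42700 J.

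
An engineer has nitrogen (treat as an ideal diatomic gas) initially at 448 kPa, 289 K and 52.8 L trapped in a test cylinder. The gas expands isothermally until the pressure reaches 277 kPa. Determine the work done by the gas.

11400 J

n = P₁V₁/(RT₁) = 448×52.8/(8.314×289) = 9.84 mol.
Isothermal: T stays 289 K; PV = const ⇒ V₂ = 85.4 L, P₂ = 277 kPa.
W = nRT ln(V₂/V₁) = 9.84×8.314×289×ln(1.62) = 11400 J.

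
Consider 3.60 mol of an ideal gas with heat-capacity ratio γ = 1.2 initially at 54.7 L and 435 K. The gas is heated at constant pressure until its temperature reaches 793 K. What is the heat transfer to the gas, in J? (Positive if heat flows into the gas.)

64300 J

P₁ = nRT₁/V₁ = 3.60×8.314×435/54.7 = 238 kPa.
Isobaric: P stays 238 kPa; V/T = const ⇒ T₂ = 793 K, V₂ = 99.7 L.
W = PΔV = 238×(99.7−54.7) kPa·L = 10700 J.
ΔU = nCvΔT = 3.60×41.6×(793−435) = 53600 J.
Q = ΔU + W = nCpΔT = 64300 J.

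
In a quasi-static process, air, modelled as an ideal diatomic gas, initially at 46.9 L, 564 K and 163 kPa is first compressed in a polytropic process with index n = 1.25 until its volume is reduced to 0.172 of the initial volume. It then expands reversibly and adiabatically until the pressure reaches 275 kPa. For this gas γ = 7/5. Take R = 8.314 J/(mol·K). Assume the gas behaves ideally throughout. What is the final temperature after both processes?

542 K

n = P₁V₁/(RT₁) = 163×46.9/(8.314×564) = 1.63 mol.
Step 1 — Polytropic n=1.25: T₂ = T₁(V₁/V₂)^(n−1) = 564×(5.81)^0.25 = 876 K; P₂ = P₁(V₁/V₂)^n = 1470 kPa.
W = (P₁V₁−P₂V₂)/(n−1) = (163×46.9−1470×8.07)/0.25 = -16900 J.
ΔU = nCvΔT = 1.63×20.8×(876−564) = 10600 J.
Q = ΔU + W = -6340 J.
State after step 1: P = 1470 kPa, V = 8.07 L, T = 876 K.
Step 2 — Adiabatic: T₂/T₁ = (P₂/P₁)^((γ−1)/γ) ⇒ T₂ = 876×(0.187)^0.286 = 542 K; V₂ = 26.7 L.
ΔU = nCvΔT = 1.63×20.8×(542−876) = -11300 J.
Q = 0 for an adiabatic process, so W = −ΔU = 11300 J.
Net over both steps: W = -5610 J, Q = -6340 J, ΔU = -734 J.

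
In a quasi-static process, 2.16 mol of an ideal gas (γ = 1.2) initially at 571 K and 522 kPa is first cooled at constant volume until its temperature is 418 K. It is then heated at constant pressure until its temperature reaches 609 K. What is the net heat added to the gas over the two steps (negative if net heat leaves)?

V₁ = nRT₁/P₁ = 2.16×8.314×571/522 = 19.6 L.
Step 1 — Isochoric: V stays 19.6 L; P/T = const ⇒ T₂ = 418 K, P₂ = 382 kPa.
W = 0 (no volume change).
ΔU = nCvΔT = 2.16×41.6×(418−571) = -13700 J.
Q = ΔU = -13700 J.
State after step 1: P = 382 kPa, V = 19.6 L, T = 418 K.
Step 2 — Isobaric: P stays 382 kPa; V/T = const ⇒ T₂ = 609 K, V₂ = 28.6 L.
W = PΔV = 382×(28.6−19.6) kPa·L = 3430 J.
ΔU = nCvΔT = 2.16×41.6×(609−418) = 17200 J.
Q = ΔU + W = nCpΔT = 20600 J.
Net over both steps: W = 3430 J, Q = 6840 J, ΔU = 3410 J.

6840 J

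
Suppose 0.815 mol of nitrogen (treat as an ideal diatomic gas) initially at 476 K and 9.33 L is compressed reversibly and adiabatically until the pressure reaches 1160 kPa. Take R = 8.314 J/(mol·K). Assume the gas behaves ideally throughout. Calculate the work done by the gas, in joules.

-3330 J

P₁ = nRT₁/V₁ = 0.815×8.314×476/9.33 = 346 kPa.
Adiabatic: T₂/T₁ = (P₂/P₁)^((γ−1)/γ) ⇒ T₂ = 476×(3.36)^0.286 = 673 K; V₂ = 3.93 L.
ΔU = nCvΔT = 0.815×20.8×(673−476) = 3330 J.
Q = 0 for an adiabatic process, so W = −ΔU = -3330 J.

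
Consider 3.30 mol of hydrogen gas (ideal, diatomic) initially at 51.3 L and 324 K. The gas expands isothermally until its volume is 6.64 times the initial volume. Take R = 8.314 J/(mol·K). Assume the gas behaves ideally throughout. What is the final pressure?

26.1 kPa

P₁ = nRT₁/V₁ = 3.30×8.314×324/51.3 = 173 kPa.
Isothermal: T stays 324 K; PV = const ⇒ V₂ = 341 L, P₂ = 26.1 kPa.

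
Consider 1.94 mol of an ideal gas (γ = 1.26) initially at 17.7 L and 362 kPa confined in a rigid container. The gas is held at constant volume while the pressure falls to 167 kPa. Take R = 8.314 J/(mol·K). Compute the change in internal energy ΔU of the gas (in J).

-13300 J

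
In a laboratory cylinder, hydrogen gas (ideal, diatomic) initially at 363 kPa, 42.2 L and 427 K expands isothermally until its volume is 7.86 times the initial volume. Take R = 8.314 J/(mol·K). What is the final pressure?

Isothermal: T stays 427 K; PV = const ⇒ V₂ = 332 L, P₂ = 46.2 kPa.

46.2 kPa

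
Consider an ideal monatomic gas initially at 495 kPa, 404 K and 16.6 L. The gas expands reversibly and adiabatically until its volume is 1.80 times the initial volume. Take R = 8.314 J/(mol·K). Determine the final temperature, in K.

Adiabatic: TV^(γ−1) = const ⇒ T₂ = 404×(0.556)^0.667 = 273 K; PV^γ = const ⇒ P₂ = 186 kPa.

273 K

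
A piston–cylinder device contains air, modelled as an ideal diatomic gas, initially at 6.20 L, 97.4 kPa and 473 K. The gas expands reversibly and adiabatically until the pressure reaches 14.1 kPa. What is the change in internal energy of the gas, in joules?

-641 J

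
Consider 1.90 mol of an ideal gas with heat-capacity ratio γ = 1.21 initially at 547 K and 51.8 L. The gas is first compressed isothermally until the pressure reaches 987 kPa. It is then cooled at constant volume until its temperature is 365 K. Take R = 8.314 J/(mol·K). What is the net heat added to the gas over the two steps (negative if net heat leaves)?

-29100 J

P₁ = nRT₁/V₁ = 1.90×8.314×547/51.8 = 167 kPa.
Step 1 — Isothermal: T stays 547 K; PV = const ⇒ V₂ = 8.75 L, P₂ = 987 kPa.
ΔU = 0 (ideal gas, T constant).
W = nRT ln(V₂/V₁) = 1.90×8.314×547×ln(0.169) = -15400 J.
Q = ΔU + W = -15400 J.
State after step 1: P = 987 kPa, V = 8.75 L, T = 547 K.
Step 2 — Isochoric: V stays 8.75 L; P/T = const ⇒ T₂ = 365 K, P₂ = 659 kPa.
W = 0 (no volume change).
ΔU = nCvΔT = 1.90×39.6×(365−547) = -13700 J.
Q = ΔU = -13700 J.
Net over both steps: W = -15400 J, Q = -29100 J, ΔU = -13700 J.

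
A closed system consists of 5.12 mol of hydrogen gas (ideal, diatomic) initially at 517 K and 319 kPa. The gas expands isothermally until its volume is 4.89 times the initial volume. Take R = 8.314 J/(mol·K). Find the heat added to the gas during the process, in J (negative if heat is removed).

V₁ = nRT₁/P₁ = 5.12×8.314×517/319 = 69.0 L.
Isothermal: T stays 517 K; PV = const ⇒ V₂ = 337 L, P₂ = 65.2 kPa.
ΔU = 0 (ideal gas, T constant).
W = nRT ln(V₂/V₁) = 5.12×8.314×517×ln(4.89) = 34900 J.
Q = ΔU + W = 34900 J.

34900 J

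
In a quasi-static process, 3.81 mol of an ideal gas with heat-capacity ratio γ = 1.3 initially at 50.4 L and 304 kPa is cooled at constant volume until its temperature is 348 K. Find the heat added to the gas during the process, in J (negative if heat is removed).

T₁ = P₁V₁/(nR) = 304×50.4/(3.81×8.314) = 484 K.
Isochoric: V stays 50.4 L; P/T = const ⇒ T₂ = 348 K, P₂ = 219 kPa.
W = 0 (no volume change).
ΔU = nCvΔT = 3.81×27.7×(348−484) = -14300 J.
Q = ΔU = -14300 J.

-14300 J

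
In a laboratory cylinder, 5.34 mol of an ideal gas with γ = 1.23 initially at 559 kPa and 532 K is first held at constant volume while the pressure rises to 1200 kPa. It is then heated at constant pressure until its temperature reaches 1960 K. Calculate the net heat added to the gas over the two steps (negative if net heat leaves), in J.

V₁ = nRT₁/P₁ = 5.34×8.314×532/559 = 42.3 L.
Step 1 — Isochoric: V stays 42.3 L; P/T = const ⇒ T₂ = 1140 K, P₂ = 1200 kPa.
W = 0 (no volume change).
ΔU = nCvΔT = 5.34×36.1×(1140−532) = 118000 J.
Q = ΔU = 118000 J.
State after step 1: P = 1200 kPa, V = 42.3 L, T = 1140 K.
Step 2 — Isobaric: P stays 1200 kPa; V/T = const ⇒ T₂ = 1960 K, V₂ = 72.5 L.
W = PΔV = 1200×(72.5−42.3) kPa·L = 36300 J.
ΔU = nCvΔT = 5.34×36.1×(1960−1140) = 158000 J.
Q = ΔU + W = nCpΔT = 194000 J.
Net over both steps: W = 36300 J, Q = 312000 J, ΔU = 276000 J.

312000 J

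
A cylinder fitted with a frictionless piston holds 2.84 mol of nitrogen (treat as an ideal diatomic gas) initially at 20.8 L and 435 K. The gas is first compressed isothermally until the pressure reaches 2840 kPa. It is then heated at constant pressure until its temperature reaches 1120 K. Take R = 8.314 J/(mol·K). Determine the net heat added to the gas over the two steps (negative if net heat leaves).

P₁ = nRT₁/V₁ = 2.84×8.314×435/20.8 = 494 kPa.
Step 1 — Isothermal: T stays 435 K; PV = const ⇒ V₂ = 3.62 L, P₂ = 2840 kPa.
ΔU = 0 (ideal gas, T constant).
W = nRT ln(V₂/V₁) = 2.84×8.314×435×ln(0.174) = -18000 J.
Q = ΔU + W = -18000 J.
State after step 1: P = 2840 kPa, V = 3.62 L, T = 435 K.
Step 2 — Isobaric: P stays 2840 kPa; V/T = const ⇒ T₂ = 1120 K, V₂ = 9.31 L.
W = PΔV = 2840×(9.31−3.62) kPa·L = 16200 J.
ΔU = nCvΔT = 2.84×20.8×(1120−435) = 40400 J.
Q = ΔU + W = nCpΔT = 56600 J.
Net over both steps: W = -1790 J, Q = 38600 J, ΔU = 40400 J.

38600 J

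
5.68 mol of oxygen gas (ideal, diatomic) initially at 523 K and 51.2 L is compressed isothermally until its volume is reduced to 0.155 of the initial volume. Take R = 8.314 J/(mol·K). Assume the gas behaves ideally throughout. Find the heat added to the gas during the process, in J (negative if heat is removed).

-46000 J

P₁ = nRT₁/V₁ = 5.68×8.314×523/51.2 = 482 kPa.
Isothermal: T stays 523 K; PV = const ⇒ V₂ = 7.94 L, P₂ = 3110 kPa.
ΔU = 0 (ideal gas, T constant).
W = nRT ln(V₂/V₁) = 5.68×8.314×523×ln(0.155) = -46000 J.
Q = ΔU + W = -46000 J.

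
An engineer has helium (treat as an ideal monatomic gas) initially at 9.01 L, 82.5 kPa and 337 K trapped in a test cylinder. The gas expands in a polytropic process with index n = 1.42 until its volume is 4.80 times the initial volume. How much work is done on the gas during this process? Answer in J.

-854 J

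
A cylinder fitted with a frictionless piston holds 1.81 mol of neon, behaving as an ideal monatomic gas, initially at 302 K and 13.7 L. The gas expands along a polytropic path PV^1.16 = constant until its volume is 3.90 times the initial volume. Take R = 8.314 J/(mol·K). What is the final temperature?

P₁ = nRT₁/V₁ = 1.81×8.314×302/13.7 = 332 kPa.
Polytropic n=1.16: T₂ = T₁(V₁/V₂)^(n−1) = 302×(0.256)^0.16 = 243 K; P₂ = P₁(V₁/V₂)^n = 68.4 kPa.

243 K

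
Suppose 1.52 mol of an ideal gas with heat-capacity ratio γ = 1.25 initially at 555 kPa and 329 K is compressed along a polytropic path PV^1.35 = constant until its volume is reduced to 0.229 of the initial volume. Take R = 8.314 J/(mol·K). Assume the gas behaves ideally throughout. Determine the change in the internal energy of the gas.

V₁ = nRT₁/P₁ = 1.52×8.314×329/555 = 7.49 L.
Polytropic n=1.35: T₂ = T₁(V₁/V₂)^(n−1) = 329×(4.37)^0.35 = 551 K; P₂ = P₁(V₁/V₂)^n = 4060 kPa.
For an ideal gas ΔU = nCvΔT with Cv = R/(γ−1) = 33.3 J/(mol·K).
ΔU = 1.52×33.3×(551−329) = 11200 J.

11200 J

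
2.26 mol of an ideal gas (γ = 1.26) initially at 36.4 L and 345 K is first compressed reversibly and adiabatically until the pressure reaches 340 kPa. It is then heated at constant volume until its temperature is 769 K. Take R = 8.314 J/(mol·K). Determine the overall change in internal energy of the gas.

30600 J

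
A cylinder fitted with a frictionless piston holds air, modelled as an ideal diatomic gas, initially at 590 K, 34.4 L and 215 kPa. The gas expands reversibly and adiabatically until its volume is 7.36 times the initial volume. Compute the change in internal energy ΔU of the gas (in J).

n = P₁V₁/(RT₁) = 215×34.4/(8.314×590) = 1.51 mol.
Adiabatic: TV^(γ−1) = const ⇒ T₂ = 590×(0.136)^0.400 = 266 K; PV^γ = const ⇒ P₂ = 13.1 kPa.
For an ideal gas ΔU = nCvΔT with Cv = (5/2)R = 20.8 J/(mol·K).
ΔU = 1.51×20.8×(266−590) = -10200 J.

-10200 J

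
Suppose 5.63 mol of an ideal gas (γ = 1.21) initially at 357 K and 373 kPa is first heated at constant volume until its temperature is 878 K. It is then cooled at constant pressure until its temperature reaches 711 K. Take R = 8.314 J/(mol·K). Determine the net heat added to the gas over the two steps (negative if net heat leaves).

71100 J

V₁ = nRT₁/P₁ = 5.63×8.314×357/373 = 44.8 L.
Step 1 — Isochoric: V stays 44.8 L; P/T = const ⇒ T₂ = 878 K, P₂ = 917 kPa.
W = 0 (no volume change).
ΔU = nCvΔT = 5.63×39.6×(878−357) = 116000 J.
Q = ΔU = 116000 J.
State after step 1: P = 917 kPa, V = 44.8 L, T = 878 K.
Step 2 — Isobaric: P stays 917 kPa; V/T = const ⇒ T₂ = 711 K, V₂ = 36.3 L.
W = PΔV = 917×(36.3−44.8) kPa·L = -7820 J.
ΔU = nCvΔT = 5.63×39.6×(711−878) = -37200 J.
Q = ΔU + W = nCpΔT = -45000 J.
Net over both steps: W = -7820 J, Q = 71100 J, ΔU = 78900 J.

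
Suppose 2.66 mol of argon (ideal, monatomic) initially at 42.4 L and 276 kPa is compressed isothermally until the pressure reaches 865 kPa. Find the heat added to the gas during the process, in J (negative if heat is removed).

-13400 J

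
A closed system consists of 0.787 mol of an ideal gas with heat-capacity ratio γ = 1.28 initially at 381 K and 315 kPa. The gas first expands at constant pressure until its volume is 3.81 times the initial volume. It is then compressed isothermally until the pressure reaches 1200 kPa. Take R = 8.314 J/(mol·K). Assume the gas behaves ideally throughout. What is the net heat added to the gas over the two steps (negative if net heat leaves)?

19300 J

V₁ = nRT₁/P₁ = 0.787×8.314×381/315 = 7.91 L.
Step 1 — Isobaric: P stays 315 kPa; V/T = const ⇒ T₂ = 1450 K, V₂ = 30.2 L.
W = PΔV = 315×(30.2−7.91) kPa·L = 7010 J.
ΔU = nCvΔT = 0.787×29.7×(1450−381) = 25000 J.
Q = ΔU + W = nCpΔT = 32000 J.
State after step 1: P = 315 kPa, V = 30.2 L, T = 1450 K.
Step 2 — Isothermal: T stays 1450 K; PV = const ⇒ V₂ = 7.92 L, P₂ = 1200 kPa.
ΔU = 0 (ideal gas, T constant).
W = nRT ln(V₂/V₁) = 0.787×8.314×1450×ln(0.263) = -12700 J.
Q = ΔU + W = -12700 J.
Net over both steps: W = -5700 J, Q = 19300 J, ΔU = 25000 J.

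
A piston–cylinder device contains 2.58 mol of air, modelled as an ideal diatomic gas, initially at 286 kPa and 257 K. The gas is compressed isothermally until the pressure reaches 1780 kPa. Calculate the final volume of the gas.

3.10 L

V₁ = nRT₁/P₁ = 2.58×8.314×257/286 = 19.3 L.
Isothermal: T stays 257 K; PV = const ⇒ V₂ = 3.10 L, P₂ = 1780 kPa.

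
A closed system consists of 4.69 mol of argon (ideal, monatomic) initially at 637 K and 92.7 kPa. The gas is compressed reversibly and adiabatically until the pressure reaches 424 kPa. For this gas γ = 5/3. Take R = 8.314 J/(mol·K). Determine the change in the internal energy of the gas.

31200 J

V₁ = nRT₁/P₁ = 4.69×8.314×637/92.7 = 268 L.
Adiabatic: T₂/T₁ = (P₂/P₁)^((γ−1)/γ) ⇒ T₂ = 637×(4.57)^0.400 = 1170 K; V₂ = 108 L.
For an ideal gas ΔU = nCvΔT with Cv = (3/2)R = 12.5 J/(mol·K).
ΔU = 4.69×12.5×(1170−637) = 31200 J.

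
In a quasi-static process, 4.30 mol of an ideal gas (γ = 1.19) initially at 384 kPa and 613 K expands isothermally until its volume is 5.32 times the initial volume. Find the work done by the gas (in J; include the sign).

36600 J

V₁ = nRT₁/P₁ = 4.30×8.314×613/384 = 57.1 L.
Isothermal: T stays 613 K; PV = const ⇒ V₂ = 304 L, P₂ = 72.2 kPa.
W = nRT ln(V₂/V₁) = 4.30×8.314×613×ln(5.32) = 36600 J.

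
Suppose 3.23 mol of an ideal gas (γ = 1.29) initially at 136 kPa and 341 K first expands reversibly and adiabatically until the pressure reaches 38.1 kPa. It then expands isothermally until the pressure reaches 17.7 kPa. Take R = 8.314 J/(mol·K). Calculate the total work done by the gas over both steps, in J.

V₁ = nRT₁/P₁ = 3.23×8.314×341/136 = 67.3 L.
Step 1 — Adiabatic: T₂/T₁ = (P₂/P₁)^((γ−1)/γ) ⇒ T₂ = 341×(0.280)^0.225 = 256 K; V₂ = 181 L.
ΔU = nCvΔT = 3.23×28.7×(256−341) = -7860 J.
Q = 0 for an adiabatic process, so W = −ΔU = 7860 J.
State after step 1: P = 38.1 kPa, V = 181 L, T = 256 K.
Step 2 — Isothermal: T stays 256 K; PV = const ⇒ V₂ = 389 L, P₂ = 17.7 kPa.
ΔU = 0 (ideal gas, T constant).
W = nRT ln(V₂/V₁) = 3.23×8.314×256×ln(2.15) = 5270 J.
Q = ΔU + W = 5270 J.
Net over both steps: W = 13100 J, Q = 5270 J, ΔU = -7860 J.

13100 J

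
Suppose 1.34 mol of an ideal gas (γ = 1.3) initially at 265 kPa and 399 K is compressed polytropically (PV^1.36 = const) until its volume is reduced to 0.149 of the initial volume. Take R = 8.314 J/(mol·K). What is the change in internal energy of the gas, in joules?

V₁ = nRT₁/P₁ = 1.34×8.314×399/265 = 16.8 L.
Polytropic n=1.36: T₂ = T₁(V₁/V₂)^(n−1) = 399×(6.71)^0.36 = 792 K; P₂ = P₁(V₁/V₂)^n = 3530 kPa.
For an ideal gas ΔU = nCvΔT with Cv = R/(γ−1) = 27.7 J/(mol·K).
ΔU = 1.34×27.7×(792−399) = 14600 J.

14600 J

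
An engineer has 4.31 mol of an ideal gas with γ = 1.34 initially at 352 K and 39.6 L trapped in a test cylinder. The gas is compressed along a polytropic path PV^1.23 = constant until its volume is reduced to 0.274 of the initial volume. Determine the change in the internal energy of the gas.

P₁ = nRT₁/V₁ = 4.31×8.314×352/39.6 = 319 kPa.
Polytropic n=1.23: T₂ = T₁(V₁/V₂)^(n−1) = 352×(3.65)^0.23 = 474 K; P₂ = P₁(V₁/V₂)^n = 1570 kPa.
For an ideal gas ΔU = nCvΔT with Cv = R/(γ−1) = 24.5 J/(mol·K).
ΔU = 4.31×24.5×(474−352) = 12900 J.

12900 J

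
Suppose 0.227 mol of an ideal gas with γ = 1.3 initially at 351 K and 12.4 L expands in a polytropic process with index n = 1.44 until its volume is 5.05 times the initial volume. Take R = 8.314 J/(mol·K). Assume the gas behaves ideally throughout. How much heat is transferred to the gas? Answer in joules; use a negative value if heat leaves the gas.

P₁ = nRT₁/V₁ = 0.227×8.314×351/12.4 = 53.4 kPa.
Polytropic n=1.44: T₂ = T₁(V₁/V₂)^(n−1) = 351×(0.198)^0.44 = 172 K; P₂ = P₁(V₁/V₂)^n = 5.19 kPa.
W = (P₁V₁−P₂V₂)/(n−1) = (53.4×12.4−5.19×62.6)/0.44 = 767 J.
ΔU = nCvΔT = 0.227×27.7×(172−351) = -1130 J.
Q = ΔU + W = -358 J.

-358 J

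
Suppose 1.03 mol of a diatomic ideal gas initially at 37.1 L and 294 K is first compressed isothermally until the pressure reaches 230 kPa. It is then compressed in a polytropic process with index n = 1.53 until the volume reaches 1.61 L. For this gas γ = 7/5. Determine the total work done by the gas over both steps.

-11400 J

P₁ = nRT₁/V₁ = 1.03×8.314×294/37.1 = 67.9 kPa.
Step 1 — Isothermal: T stays 294 K; PV = const ⇒ V₂ = 10.9 L, P₂ = 230 kPa.
ΔU = 0 (ideal gas, T constant).
W = nRT ln(V₂/V₁) = 1.03×8.314×294×ln(0.295) = -3070 J.
Q = ΔU + W = -3070 J.
State after step 1: P = 230 kPa, V = 10.9 L, T = 294 K.
Step 2 — Polytropic n=1.53: T₂ = T₁(V₁/V₂)^(n−1) = 294×(6.80)^0.53 = 812 K; P₂ = P₁(V₁/V₂)^n = 4320 kPa.
W = (P₁V₁−P₂V₂)/(n−1) = (230×10.9−4320×1.61)/0.53 = -8370 J.
ΔU = nCvΔT = 1.03×20.8×(812−294) = 11100 J.
Q = ΔU + W = 2720 J.
Net over both steps: W = -11400 J, Q = -353 J, ΔU = 11100 J.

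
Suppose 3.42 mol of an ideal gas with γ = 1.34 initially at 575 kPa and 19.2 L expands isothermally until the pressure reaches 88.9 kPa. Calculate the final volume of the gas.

124 L

T₁ = P₁V₁/(nR) = 575×19.2/(3.42×8.314) = 388 K.
Isothermal: T stays 388 K; PV = const ⇒ V₂ = 124 L, P₂ = 88.9 kPa.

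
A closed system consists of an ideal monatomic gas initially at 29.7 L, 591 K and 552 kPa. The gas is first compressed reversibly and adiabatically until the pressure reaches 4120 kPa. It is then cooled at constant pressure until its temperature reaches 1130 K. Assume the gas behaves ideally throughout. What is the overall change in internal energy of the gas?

22400 J

n = P₁V₁/(RT₁) = 552×29.7/(8.314×591) = 3.34 mol.
Step 1 — Adiabatic: T₂/T₁ = (P₂/P₁)^((γ−1)/γ) ⇒ T₂ = 591×(7.46)^0.400 = 1320 K; V₂ = 8.89 L.
ΔU = nCvΔT = 3.34×12.5×(1320−591) = 30400 J.
Q = 0 for an adiabatic process, so W = −ΔU = -30400 J.
State after step 1: P = 4120 kPa, V = 8.89 L, T = 1320 K.
Step 2 — Isobaric: P stays 4120 kPa; V/T = const ⇒ T₂ = 1130 K, V₂ = 7.61 L.
W = PΔV = 4120×(7.61−8.89) kPa·L = -5290 J.
ΔU = nCvΔT = 3.34×12.5×(1130−1320) = -7930 J.
Q = ΔU + W = nCpΔT = -13200 J.
Net over both steps: W = -35600 J, Q = -13200 J, ΔU = 22400 J.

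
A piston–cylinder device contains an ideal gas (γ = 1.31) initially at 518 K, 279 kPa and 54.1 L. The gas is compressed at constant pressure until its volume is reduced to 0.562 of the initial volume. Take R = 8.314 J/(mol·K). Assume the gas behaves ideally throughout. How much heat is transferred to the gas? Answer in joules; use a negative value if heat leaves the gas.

-27900 J

n = P₁V₁/(RT₁) = 279×54.1/(8.314×518) = 3.50 mol.
Isobaric: P stays 279 kPa; V/T = const ⇒ T₂ = 291 K, V₂ = 30.4 L.
W = PΔV = 279×(30.4−54.1) kPa·L = -6610 J.
ΔU = nCvΔT = 3.50×26.8×(291−518) = -21300 J.
Q = ΔU + W = nCpΔT = -27900 J.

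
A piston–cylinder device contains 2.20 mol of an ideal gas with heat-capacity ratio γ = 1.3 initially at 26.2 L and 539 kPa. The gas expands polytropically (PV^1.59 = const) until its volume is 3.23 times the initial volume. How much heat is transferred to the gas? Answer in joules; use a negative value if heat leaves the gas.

-11600 J

T₁ = P₁V₁/(nR) = 539×26.2/(2.20×8.314) = 772 K.
Polytropic n=1.59: T₂ = T₁(V₁/V₂)^(n−1) = 772×(0.310)^0.59 = 387 K; P₂ = P₁(V₁/V₂)^n = 83.6 kPa.
W = (P₁V₁−P₂V₂)/(n−1) = (539×26.2−83.6×84.6)/0.59 = 12000 J.
ΔU = nCvΔT = 2.20×27.7×(387−772) = -23500 J.
Q = ΔU + W = -11600 J.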